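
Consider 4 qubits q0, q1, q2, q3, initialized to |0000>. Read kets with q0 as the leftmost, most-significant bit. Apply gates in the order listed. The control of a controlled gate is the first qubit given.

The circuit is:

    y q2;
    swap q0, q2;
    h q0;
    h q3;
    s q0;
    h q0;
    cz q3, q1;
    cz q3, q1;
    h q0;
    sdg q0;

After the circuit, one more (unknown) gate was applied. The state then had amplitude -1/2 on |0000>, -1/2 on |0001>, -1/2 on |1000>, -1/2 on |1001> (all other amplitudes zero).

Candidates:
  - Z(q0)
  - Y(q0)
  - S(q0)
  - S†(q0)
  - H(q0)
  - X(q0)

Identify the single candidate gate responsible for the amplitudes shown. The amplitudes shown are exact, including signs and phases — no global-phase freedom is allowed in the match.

The unique candidate consistent with the amplitudes is Y(q0).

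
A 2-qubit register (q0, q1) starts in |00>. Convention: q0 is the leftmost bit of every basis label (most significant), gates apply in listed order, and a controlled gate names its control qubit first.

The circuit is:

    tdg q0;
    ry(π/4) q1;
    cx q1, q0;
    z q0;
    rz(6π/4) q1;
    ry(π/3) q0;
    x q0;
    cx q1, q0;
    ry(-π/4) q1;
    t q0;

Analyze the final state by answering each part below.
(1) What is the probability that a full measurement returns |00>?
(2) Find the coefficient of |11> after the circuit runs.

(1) Outcome |00> occurs with probability 3/16.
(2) The amplitude on |11> is sqrt(6)*(1 + I)/8.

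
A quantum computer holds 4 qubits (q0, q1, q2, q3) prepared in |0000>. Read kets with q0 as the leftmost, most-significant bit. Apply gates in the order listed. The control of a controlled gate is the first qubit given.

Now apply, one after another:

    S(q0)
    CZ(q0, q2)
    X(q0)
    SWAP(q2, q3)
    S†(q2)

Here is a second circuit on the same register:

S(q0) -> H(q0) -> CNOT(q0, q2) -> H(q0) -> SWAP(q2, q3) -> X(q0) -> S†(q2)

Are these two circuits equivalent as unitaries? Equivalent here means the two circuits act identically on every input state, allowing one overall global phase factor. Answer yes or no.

No: there is an input state on which the two circuits produce genuinely different outputs (not merely differing by a phase).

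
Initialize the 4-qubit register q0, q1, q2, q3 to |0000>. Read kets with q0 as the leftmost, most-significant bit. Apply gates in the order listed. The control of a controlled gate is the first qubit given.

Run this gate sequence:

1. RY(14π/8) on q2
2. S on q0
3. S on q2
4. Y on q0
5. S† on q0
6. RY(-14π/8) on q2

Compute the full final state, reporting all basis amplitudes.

After the circuit, the state carries amplitude (1 - I)*(sqrt(2) + 2*I)/4 on |1000>, sqrt(2)*(1 - I)/4 on |1010>, and 0 on every other basis state.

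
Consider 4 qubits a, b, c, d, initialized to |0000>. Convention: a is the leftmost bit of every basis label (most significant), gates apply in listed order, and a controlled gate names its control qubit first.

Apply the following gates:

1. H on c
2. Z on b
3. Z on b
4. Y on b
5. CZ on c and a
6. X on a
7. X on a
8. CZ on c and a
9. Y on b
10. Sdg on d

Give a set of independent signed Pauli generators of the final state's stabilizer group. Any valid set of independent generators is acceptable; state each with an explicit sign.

The final state is stabilized by the group generated by +IIXI, +ZIII, +IZII, +IIIZ; other independent generating sets are equally valid. Key observation: the block from step 4 through step 9 cancels to the identity and can be dropped.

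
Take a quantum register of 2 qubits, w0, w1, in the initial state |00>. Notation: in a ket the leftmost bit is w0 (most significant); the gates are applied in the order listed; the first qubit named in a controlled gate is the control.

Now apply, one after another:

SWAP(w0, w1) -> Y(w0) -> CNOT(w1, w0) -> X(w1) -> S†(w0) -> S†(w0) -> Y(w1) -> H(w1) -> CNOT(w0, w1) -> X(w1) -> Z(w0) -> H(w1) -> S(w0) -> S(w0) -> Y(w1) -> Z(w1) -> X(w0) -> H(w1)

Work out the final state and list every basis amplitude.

The final amplitudes are sqrt(2)*I/2 on |00>, -sqrt(2)*I/2 on |01>, 0 on |10>, 0 on |11>.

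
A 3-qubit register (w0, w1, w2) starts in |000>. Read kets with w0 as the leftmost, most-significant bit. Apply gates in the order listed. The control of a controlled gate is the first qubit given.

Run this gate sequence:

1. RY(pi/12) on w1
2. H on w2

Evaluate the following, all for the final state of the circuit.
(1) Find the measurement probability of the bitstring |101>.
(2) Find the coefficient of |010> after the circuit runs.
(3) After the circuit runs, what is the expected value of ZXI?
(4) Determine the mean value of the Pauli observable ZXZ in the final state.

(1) A full measurement returns |101> with probability 0.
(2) The amplitude on |010> is -sqrt(12 - 6*sqrt(2))/8 + sqrt(2*sqrt(2) + 4)/8.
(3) In the final state, ZXI has expectation -sqrt(2)/4 + sqrt(6)/4.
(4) In the final state, ZXZ has expectation 0.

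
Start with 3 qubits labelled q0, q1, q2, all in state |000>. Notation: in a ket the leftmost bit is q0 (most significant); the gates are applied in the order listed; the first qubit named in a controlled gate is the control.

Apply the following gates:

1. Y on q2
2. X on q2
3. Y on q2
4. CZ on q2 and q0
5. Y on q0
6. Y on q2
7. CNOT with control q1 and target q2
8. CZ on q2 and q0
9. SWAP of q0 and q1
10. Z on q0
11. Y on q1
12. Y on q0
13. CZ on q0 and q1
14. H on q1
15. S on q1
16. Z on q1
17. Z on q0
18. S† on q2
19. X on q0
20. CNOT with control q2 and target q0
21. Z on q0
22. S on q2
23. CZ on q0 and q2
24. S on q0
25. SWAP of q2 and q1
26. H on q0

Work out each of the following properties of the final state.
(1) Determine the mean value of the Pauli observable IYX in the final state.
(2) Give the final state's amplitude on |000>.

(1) The expectation value of IYX is 0.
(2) The amplitude on |000> is 1/2.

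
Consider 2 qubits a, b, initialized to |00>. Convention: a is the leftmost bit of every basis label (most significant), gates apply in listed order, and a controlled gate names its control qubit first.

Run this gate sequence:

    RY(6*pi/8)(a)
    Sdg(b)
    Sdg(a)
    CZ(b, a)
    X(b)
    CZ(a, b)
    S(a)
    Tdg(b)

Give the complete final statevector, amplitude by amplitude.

The final amplitudes are 0 on |00>, -sqrt(2 - sqrt(2))*exp(3*I*pi/4)/2 on |01>, 0 on |10>, sqrt(sqrt(2) + 2)*exp(3*I*pi/4)/2 on |11>.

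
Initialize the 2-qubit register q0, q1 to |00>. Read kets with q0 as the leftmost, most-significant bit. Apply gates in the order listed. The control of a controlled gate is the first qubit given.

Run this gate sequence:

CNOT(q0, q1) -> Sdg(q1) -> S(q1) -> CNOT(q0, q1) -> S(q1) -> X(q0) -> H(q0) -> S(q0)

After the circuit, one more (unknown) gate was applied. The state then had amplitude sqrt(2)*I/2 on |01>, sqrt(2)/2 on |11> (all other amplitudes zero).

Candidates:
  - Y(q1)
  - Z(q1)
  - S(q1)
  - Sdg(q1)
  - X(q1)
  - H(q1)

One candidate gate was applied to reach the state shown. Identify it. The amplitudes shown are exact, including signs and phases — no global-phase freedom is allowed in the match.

It was Y(q1) that produced the state shown. Key observation: steps 1-4 multiply out to the identity, so the circuit reduces to the remaining gates.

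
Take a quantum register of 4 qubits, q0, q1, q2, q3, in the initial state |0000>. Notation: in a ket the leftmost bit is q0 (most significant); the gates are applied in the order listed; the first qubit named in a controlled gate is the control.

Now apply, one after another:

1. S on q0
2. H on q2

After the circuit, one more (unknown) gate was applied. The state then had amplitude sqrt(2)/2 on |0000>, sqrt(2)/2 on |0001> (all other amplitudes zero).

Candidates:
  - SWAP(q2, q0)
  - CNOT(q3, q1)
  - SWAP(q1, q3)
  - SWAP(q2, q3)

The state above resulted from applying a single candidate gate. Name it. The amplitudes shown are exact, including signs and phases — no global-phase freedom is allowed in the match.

The unique candidate consistent with the amplitudes is SWAP(q2, q3).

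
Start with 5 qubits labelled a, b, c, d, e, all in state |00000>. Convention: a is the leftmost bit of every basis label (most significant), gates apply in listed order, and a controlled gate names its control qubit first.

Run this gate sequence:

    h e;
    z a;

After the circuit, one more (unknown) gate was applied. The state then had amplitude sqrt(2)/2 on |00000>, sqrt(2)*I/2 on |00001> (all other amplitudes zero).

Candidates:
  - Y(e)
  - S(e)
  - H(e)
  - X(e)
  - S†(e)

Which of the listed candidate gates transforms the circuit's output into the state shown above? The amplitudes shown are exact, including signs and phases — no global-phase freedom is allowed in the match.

The unique candidate consistent with the amplitudes is S(e).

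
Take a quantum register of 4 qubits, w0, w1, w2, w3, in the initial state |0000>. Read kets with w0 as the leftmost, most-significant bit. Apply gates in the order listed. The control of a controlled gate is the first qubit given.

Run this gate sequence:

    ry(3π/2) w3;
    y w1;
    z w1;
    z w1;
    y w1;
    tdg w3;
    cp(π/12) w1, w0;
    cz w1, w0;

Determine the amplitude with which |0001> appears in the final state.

The final state's coefficient on |0001> equals -sqrt(2)*exp(3*I*pi/4)/2. Key observation: gates 2-5 undo each other exactly, leaving only the rest of the circuit to track.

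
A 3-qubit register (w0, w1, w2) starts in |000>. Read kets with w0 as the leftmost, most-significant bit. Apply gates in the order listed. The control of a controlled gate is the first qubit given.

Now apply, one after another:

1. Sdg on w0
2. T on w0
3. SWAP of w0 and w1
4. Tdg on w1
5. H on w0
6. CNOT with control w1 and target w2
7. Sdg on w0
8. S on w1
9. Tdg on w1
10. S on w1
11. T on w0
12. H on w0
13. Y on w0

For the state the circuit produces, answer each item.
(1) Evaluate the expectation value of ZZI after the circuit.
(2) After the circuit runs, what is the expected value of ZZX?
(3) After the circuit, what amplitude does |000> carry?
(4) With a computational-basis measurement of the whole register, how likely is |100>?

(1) The expectation value of ZZI is -sqrt(2)/2.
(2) In the final state, ZZX has expectation 0.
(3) The amplitude on |000> is -I/2 + exp(I*pi/4)/2.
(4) A full measurement returns |100> with probability sqrt(2)/4 + 1/2.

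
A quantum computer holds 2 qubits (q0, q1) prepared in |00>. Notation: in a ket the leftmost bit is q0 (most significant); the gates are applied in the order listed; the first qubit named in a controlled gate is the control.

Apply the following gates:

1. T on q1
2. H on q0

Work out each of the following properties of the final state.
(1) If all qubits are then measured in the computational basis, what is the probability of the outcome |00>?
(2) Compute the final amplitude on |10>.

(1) A full measurement returns |00> with probability 1/2.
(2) The amplitude on |10> is sqrt(2)/2.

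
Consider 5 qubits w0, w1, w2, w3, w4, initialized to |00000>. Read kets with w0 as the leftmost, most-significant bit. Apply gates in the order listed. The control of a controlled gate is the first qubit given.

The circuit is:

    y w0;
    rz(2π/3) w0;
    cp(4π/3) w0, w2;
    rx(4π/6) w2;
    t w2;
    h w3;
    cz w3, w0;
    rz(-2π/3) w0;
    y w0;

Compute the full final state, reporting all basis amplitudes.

After the circuit, the state carries amplitude sqrt(2)/4 on |00000>, -sqrt(2)/4 on |00010>, -sqrt(6)*exp(3*I*pi/4)/4 on |00100>, sqrt(6)*exp(3*I*pi/4)/4 on |00110>, and 0 on every other basis state.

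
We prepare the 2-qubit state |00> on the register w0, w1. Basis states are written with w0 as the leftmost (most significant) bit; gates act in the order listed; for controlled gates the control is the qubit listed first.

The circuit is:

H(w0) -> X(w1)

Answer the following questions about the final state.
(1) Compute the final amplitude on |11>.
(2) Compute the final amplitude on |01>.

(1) The amplitude on |11> is sqrt(2)/2.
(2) The amplitude on |01> is sqrt(2)/2.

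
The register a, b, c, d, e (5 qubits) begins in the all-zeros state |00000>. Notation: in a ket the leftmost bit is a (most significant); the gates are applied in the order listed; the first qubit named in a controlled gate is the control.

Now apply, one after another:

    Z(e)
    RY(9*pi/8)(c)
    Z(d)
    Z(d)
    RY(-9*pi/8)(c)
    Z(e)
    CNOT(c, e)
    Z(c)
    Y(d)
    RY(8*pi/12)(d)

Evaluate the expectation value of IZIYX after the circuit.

The expectation value of IZIYX is 0. Key observation: steps 1-6 multiply out to the identity, so the circuit reduces to the remaining gates.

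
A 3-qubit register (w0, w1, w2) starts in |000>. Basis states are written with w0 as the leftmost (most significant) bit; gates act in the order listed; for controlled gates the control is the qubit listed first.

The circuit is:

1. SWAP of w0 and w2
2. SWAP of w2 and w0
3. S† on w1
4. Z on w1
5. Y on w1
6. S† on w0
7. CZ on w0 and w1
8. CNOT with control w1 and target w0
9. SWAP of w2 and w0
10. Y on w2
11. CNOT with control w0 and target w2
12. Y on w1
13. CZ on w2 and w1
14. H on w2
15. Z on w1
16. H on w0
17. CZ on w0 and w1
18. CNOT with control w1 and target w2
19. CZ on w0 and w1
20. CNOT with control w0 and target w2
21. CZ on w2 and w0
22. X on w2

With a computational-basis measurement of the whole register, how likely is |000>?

The probability of measuring |000> is 1/4.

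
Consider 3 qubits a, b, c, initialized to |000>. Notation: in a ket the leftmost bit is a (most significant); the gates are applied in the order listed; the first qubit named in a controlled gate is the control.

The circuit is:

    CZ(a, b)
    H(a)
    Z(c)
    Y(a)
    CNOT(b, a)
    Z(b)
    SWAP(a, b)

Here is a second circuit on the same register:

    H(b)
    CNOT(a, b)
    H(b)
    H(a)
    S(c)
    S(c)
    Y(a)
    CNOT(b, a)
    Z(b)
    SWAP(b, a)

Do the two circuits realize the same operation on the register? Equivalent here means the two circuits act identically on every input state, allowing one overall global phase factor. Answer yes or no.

Yes: on every input state the two circuits agree up to one overall phase factor.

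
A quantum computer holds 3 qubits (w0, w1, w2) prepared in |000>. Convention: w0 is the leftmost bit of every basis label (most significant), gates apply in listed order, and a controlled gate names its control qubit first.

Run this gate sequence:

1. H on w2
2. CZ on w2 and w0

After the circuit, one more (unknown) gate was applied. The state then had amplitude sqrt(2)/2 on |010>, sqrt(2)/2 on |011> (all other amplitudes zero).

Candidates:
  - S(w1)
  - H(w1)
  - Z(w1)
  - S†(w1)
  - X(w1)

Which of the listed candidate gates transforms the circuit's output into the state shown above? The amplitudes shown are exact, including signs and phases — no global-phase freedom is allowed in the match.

The applied gate was X(w1).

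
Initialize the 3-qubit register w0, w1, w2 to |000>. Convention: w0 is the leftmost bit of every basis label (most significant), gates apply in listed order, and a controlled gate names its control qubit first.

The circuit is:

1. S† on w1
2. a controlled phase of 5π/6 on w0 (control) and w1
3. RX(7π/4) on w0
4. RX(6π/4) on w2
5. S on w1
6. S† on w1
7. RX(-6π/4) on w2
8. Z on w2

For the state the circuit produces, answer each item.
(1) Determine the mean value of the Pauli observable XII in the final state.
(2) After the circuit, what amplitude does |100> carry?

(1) The expectation value of XII is 0. Key observation: the block from step 4 through step 7 cancels to the identity and can be dropped.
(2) The final state's coefficient on |100> equals -I*sqrt(2 - sqrt(2))/2.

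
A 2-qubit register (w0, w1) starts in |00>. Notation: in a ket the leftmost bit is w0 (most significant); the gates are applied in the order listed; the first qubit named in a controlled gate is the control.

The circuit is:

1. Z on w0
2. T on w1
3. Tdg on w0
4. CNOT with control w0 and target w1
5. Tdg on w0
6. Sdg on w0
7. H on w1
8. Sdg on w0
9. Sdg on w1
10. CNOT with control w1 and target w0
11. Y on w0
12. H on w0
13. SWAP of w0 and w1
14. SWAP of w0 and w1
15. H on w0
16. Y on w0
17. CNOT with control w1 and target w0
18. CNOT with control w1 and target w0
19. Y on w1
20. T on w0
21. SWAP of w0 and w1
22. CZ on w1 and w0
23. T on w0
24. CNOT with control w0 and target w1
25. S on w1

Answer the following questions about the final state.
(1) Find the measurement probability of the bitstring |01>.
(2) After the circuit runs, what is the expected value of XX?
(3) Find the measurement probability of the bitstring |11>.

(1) A full measurement returns |01> with probability 1/2. Key observation: the block from step 10 through step 17 cancels to the identity and can be dropped.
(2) The expectation value of XX is 0.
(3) Outcome |11> occurs with probability 1/2.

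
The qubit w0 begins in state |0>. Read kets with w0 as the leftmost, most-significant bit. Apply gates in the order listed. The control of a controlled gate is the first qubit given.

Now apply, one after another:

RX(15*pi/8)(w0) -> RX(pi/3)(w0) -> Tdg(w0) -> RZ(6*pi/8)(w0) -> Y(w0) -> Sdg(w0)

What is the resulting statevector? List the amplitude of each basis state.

The resulting statevector has amplitude exp(I*pi/8)*sin(5*pi/48) on |0>, exp(5*I*pi/8)*sin(19*pi/48) on |1>.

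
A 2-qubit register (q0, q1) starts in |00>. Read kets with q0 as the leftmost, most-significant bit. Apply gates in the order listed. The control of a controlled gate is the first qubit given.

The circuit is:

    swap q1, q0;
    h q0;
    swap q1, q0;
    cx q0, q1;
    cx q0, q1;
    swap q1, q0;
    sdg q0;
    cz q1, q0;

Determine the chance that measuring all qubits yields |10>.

A full measurement returns |10> with probability 1/2. Key observation: gates 3-6 undo each other exactly, leaving only the rest of the circuit to track.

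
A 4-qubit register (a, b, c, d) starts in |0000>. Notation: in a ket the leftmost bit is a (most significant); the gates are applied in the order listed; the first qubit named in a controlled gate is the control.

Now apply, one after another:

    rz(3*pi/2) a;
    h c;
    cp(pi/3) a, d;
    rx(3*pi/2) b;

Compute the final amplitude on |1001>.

|1001> carries amplitude 0 in the final state.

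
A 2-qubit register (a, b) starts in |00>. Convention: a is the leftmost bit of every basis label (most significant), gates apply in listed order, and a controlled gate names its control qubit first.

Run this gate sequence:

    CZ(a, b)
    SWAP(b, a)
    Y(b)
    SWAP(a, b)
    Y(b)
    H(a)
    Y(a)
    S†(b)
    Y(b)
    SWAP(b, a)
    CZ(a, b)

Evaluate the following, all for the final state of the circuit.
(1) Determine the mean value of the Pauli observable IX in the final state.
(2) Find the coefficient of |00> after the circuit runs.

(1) In the final state, IX has expectation 1.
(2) |00> carries amplitude sqrt(2)*I/2 in the final state.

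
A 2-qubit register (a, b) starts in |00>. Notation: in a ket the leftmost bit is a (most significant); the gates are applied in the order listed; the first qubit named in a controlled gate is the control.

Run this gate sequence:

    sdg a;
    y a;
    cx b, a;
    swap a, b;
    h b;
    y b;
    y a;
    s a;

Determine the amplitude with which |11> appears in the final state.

|11> carries amplitude sqrt(2)/2 in the final state.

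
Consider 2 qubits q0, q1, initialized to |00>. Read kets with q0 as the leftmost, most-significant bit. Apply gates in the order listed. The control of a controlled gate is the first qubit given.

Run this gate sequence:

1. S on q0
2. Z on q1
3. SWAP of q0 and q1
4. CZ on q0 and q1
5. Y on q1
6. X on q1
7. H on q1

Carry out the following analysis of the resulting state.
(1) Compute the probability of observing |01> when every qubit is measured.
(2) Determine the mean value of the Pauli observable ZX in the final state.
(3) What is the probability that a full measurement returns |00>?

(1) The probability of measuring |01> is 1/2.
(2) The expectation value of ZX is 1.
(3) A full measurement returns |00> with probability 1/2.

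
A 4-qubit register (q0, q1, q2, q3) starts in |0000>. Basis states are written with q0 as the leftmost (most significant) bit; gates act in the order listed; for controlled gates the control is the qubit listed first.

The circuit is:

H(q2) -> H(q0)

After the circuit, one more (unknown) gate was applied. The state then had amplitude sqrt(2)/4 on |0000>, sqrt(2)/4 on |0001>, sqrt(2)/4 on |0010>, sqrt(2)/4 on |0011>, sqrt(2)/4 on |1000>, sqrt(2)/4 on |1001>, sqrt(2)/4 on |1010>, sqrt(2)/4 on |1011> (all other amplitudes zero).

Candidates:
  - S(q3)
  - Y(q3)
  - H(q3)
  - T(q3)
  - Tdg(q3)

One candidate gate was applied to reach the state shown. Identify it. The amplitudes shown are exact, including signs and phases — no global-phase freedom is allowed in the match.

The unique candidate consistent with the amplitudes is H(q3).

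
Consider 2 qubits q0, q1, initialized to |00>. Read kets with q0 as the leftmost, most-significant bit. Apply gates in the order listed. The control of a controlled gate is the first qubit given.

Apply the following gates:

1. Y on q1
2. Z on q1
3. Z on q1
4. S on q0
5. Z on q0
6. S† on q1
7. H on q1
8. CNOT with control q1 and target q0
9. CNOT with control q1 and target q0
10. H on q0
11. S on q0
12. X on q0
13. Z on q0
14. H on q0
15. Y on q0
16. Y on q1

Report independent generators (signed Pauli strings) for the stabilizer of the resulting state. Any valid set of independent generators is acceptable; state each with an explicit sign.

The stabilizer group can be generated by -YI, +IX, among other valid generating sets.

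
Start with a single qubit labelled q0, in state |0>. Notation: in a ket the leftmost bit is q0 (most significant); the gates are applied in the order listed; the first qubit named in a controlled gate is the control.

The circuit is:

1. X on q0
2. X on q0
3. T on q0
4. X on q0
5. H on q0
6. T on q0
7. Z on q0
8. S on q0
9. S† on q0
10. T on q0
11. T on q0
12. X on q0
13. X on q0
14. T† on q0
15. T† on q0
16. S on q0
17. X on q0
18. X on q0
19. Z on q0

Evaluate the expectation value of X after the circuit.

The observable X averages to sqrt(2)/2. Key observation: the block from step 9 through step 16 cancels to the identity and can be dropped.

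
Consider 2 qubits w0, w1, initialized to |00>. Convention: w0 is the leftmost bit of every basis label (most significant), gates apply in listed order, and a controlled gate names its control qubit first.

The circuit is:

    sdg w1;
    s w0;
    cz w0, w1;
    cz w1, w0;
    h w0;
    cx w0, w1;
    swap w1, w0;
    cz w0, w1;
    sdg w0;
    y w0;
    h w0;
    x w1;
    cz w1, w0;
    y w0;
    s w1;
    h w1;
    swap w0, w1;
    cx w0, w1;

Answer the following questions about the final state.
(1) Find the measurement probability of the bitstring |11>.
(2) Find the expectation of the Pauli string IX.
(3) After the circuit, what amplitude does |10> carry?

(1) Outcome |11> occurs with probability 1/2.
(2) The expectation value of IX is -1.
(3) The amplitude on |10> is sqrt(2)*I/2.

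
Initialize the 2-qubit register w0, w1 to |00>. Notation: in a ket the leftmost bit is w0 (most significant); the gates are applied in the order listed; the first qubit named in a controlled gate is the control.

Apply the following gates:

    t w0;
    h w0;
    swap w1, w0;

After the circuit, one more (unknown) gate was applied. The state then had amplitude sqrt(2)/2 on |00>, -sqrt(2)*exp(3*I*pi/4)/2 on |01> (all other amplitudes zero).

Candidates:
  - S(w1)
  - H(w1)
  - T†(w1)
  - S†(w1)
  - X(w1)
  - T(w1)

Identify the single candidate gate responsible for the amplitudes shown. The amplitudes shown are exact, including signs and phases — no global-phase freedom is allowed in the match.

The unique candidate consistent with the amplitudes is T†(w1).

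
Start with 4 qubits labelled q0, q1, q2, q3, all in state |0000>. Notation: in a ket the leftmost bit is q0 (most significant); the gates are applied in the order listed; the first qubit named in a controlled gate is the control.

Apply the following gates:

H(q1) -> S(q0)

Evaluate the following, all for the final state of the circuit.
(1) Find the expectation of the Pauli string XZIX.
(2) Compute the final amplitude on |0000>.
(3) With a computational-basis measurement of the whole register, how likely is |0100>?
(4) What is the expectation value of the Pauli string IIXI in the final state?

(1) The observable XZIX averages to 0.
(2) The final state's coefficient on |0000> equals sqrt(2)/2.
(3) A full measurement returns |0100> with probability 1/2.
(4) The expectation value of IIXI is 0.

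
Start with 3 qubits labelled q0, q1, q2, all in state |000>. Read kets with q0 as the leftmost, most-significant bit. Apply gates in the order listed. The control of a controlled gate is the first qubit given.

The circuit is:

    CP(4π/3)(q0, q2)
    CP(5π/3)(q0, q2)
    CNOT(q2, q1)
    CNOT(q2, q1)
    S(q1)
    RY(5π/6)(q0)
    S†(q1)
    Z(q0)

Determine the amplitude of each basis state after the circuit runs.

The resulting statevector has amplitude -sqrt(2)/4 + sqrt(6)/4 on |000>, -sqrt(6)/4 - sqrt(2)/4 on |100>, and 0 on every other basis state. Key observation: gates 3-4 undo each other exactly, leaving only the rest of the circuit to track.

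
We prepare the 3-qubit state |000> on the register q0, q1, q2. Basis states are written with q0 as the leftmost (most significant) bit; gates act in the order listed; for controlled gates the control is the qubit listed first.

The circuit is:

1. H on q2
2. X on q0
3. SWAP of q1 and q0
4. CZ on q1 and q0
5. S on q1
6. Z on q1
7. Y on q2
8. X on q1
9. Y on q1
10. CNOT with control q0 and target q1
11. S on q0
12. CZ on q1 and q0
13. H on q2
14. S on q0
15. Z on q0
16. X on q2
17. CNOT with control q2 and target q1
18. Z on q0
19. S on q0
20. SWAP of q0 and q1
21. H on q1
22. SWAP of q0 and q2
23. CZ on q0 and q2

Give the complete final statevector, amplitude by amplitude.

The resulting statevector has amplitude -sqrt(2)*I/2 on |001>, -sqrt(2)*I/2 on |011>, and 0 on every other basis state.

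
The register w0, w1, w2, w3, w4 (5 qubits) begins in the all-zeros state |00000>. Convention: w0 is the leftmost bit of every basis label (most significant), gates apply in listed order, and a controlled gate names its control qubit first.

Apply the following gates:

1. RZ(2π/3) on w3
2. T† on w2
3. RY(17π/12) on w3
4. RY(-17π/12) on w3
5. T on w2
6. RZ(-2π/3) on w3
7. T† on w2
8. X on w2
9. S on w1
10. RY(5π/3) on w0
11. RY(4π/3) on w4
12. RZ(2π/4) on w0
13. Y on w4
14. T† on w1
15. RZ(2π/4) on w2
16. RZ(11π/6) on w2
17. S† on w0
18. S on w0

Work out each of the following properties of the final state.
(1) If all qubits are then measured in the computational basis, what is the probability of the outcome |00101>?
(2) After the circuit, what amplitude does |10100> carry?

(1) Outcome |00101> occurs with probability 3/16. Key observation: gates 1-6 undo each other exactly, leaving only the rest of the circuit to track.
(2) The amplitude on |10100> is sqrt(3)*exp(11*I*pi/12)/4.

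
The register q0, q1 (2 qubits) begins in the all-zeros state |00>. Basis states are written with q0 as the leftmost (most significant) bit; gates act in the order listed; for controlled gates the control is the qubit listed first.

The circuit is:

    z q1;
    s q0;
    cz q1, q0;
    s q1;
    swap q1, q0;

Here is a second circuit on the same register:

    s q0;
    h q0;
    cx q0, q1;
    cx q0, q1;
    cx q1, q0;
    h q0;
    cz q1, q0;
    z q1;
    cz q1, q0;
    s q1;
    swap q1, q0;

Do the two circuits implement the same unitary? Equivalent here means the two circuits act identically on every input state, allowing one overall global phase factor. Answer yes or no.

Yes, they are equivalent — the unitaries differ by at most a global phase.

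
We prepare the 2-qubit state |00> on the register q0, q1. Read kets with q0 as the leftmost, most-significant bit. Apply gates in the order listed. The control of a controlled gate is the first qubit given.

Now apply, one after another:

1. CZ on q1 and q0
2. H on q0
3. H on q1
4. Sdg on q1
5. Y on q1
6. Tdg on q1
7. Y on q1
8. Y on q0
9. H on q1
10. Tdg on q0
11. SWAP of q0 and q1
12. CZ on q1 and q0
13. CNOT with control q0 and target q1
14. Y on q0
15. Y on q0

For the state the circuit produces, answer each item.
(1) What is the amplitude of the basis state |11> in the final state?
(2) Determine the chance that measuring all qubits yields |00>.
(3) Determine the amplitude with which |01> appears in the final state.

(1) The final state's coefficient on |11> equals sqrt(2)*(1 - exp(I*pi/4))/4.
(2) Outcome |00> occurs with probability sqrt(2)/8 + 1/4.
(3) The final state's coefficient on |01> equals sqrt(2)*(1 - exp(3*I*pi/4))/4.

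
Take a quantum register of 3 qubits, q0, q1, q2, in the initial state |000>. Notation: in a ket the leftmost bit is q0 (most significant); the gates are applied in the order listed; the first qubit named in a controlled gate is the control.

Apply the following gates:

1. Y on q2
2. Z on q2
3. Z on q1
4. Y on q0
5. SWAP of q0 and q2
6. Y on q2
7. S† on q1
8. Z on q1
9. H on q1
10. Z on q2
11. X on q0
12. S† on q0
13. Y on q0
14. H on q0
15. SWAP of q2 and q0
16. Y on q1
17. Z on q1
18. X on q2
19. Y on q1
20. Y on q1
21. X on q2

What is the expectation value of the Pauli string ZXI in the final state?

The observable ZXI averages to 1.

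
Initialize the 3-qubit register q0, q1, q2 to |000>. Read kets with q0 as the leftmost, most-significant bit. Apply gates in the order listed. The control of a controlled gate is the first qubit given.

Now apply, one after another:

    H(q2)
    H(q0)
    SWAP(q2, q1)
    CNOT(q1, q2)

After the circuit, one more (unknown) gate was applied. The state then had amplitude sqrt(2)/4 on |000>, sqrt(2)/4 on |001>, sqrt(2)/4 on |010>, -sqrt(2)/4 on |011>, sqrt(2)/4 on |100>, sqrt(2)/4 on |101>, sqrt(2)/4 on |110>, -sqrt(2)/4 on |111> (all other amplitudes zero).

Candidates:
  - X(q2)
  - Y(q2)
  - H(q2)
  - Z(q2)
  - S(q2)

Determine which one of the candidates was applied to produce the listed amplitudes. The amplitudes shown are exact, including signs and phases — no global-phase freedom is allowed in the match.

The unique candidate consistent with the amplitudes is H(q2).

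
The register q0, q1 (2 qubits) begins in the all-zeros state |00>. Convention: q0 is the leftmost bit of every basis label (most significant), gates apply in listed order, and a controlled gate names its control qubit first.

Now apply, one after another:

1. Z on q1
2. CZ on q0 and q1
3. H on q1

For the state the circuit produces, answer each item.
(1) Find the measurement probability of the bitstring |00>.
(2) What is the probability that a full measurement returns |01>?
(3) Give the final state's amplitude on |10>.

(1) Outcome |00> occurs with probability 1/2.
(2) Outcome |01> occurs with probability 1/2.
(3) The amplitude on |10> is 0.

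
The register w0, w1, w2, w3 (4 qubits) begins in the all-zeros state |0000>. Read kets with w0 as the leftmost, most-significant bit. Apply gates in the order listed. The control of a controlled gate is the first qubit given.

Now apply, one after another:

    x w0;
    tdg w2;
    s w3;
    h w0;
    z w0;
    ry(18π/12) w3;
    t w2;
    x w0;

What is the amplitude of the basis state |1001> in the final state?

The final state's coefficient on |1001> equals 1/2.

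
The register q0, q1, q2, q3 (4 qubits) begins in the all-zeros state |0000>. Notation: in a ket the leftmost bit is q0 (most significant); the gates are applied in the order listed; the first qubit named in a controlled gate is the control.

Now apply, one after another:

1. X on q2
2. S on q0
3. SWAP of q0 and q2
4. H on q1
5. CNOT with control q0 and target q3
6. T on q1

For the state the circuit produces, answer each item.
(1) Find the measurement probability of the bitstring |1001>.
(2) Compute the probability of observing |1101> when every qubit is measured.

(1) The probability of measuring |1001> is 1/2.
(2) The probability of measuring |1101> is 1/2.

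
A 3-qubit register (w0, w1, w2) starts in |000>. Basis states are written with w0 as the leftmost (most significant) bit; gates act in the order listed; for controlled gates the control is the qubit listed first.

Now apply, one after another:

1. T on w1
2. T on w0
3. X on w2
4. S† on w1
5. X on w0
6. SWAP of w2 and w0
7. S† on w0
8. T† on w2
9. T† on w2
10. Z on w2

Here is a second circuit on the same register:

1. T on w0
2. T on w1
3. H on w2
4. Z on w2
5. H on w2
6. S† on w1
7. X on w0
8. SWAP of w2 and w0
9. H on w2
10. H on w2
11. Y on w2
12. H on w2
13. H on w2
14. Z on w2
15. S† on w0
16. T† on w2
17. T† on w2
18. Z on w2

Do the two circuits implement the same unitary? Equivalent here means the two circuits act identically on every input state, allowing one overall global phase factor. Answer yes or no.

No — the two circuits implement different unitaries, even allowing a global phase.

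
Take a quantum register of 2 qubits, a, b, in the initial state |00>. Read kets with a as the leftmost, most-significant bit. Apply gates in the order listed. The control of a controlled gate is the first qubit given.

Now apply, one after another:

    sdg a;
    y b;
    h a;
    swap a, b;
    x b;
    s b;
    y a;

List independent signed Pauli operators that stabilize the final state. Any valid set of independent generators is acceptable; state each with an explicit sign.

The stabilizer group can be generated by +IY, +ZI, among other valid generating sets.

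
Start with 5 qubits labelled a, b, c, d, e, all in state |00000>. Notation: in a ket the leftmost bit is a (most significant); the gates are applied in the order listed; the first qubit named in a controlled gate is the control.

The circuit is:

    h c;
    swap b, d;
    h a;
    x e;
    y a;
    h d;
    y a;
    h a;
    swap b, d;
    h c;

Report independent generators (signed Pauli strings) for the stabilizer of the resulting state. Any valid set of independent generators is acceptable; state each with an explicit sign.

The final state is stabilized by the group generated by +IXIII, +ZIIII, +IIZII, +IIIZI, -IIIIZ; other independent generating sets are equally valid.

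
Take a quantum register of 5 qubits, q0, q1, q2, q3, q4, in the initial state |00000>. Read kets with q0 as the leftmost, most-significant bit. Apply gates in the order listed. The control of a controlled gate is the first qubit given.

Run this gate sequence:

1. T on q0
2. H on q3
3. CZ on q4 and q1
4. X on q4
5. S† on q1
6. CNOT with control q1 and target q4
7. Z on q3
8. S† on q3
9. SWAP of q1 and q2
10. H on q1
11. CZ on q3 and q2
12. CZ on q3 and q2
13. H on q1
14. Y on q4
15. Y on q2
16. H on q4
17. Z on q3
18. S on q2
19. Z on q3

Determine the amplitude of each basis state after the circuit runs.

After the circuit, the state carries amplitude I/2 on |00100>, I/2 on |00101>, -1/2 on |00110>, -1/2 on |00111>, and 0 on every other basis state. Key observation: the block from step 10 through step 13 cancels to the identity and can be dropped.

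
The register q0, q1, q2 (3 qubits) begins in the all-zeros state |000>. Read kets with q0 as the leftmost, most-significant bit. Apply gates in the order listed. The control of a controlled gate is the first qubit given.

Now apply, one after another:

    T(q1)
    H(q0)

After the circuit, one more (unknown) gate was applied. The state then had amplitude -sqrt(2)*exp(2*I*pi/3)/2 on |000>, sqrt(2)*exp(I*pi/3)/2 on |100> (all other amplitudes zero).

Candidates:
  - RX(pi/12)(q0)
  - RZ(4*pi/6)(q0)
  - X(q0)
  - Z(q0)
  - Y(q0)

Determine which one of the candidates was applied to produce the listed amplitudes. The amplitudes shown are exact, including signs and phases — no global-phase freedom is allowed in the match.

It was RZ(4*pi/6)(q0) that produced the state shown.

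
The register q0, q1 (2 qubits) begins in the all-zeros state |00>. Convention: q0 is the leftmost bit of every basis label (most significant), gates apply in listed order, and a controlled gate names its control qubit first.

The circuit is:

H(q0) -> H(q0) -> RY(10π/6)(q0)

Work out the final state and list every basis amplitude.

The resulting statevector has amplitude -sqrt(3)/2 on |00>, 0 on |01>, 1/2 on |10>, 0 on |11>.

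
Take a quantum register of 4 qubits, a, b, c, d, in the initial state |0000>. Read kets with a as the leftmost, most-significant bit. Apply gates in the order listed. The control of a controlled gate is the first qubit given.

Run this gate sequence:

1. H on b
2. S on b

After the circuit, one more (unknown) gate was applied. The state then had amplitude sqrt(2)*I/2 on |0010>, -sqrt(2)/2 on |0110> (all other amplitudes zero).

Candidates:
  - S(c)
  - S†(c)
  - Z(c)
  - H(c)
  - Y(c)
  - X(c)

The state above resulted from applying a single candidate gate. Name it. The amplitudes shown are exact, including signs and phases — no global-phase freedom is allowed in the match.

It was Y(c) that produced the state shown.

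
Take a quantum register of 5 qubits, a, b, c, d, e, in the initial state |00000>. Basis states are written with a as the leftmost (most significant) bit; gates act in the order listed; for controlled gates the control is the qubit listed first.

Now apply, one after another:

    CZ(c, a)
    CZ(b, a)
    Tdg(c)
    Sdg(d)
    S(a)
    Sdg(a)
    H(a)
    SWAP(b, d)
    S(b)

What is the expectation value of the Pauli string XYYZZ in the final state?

In the final state, XYYZZ has expectation 0.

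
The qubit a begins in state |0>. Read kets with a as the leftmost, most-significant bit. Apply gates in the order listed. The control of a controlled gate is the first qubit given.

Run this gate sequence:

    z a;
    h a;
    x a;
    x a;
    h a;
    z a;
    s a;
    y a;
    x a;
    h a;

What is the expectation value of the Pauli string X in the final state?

In the final state, X has expectation 1. Key observation: the block from step 1 through step 6 cancels to the identity and can be dropped.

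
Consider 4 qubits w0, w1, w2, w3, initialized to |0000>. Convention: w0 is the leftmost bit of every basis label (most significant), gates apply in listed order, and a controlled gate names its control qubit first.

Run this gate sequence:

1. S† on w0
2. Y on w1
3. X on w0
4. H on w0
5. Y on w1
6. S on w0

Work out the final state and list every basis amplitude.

The final amplitudes are sqrt(2)/2 on |0000>, -sqrt(2)*I/2 on |1000>, and 0 on every other basis state.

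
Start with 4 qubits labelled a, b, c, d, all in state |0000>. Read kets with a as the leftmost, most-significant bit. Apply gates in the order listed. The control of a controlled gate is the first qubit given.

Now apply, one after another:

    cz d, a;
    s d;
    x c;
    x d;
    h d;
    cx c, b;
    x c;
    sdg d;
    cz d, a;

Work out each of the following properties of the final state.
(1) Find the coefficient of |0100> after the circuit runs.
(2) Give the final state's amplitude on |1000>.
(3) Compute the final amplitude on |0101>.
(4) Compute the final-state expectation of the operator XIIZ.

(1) The amplitude on |0100> is sqrt(2)/2.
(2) |1000> carries amplitude 0 in the final state.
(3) The final state's coefficient on |0101> equals sqrt(2)*I/2.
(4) In the final state, XIIZ has expectation 0.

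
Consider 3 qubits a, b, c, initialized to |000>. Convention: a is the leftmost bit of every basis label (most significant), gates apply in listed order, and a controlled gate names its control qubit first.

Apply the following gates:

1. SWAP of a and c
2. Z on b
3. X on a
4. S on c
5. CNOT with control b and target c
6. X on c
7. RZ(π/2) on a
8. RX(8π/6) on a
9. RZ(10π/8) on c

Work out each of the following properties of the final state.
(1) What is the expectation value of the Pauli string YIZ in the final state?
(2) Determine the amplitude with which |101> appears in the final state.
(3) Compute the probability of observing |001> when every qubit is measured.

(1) In the final state, YIZ has expectation sqrt(3)/2.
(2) The final state's coefficient on |101> equals -exp(7*I*pi/8)/2.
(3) Outcome |001> occurs with probability 3/4.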